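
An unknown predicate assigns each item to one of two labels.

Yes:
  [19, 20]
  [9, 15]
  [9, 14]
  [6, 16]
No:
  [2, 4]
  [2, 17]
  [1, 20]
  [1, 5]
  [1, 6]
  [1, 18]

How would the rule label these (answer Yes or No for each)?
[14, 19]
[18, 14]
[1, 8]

Yes, Yes, No

The rule appears to be: sum ≥ 22.
Yes: [14, 19], since 14+19 = 33.
Yes: [18, 14], since 18+14 = 32.
No: [1, 8], since 1+8 = 9.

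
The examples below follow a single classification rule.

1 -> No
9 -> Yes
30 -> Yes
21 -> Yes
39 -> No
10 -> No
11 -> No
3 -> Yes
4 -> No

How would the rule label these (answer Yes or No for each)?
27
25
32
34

Every 'Yes' example satisfies: multiple of 3 AND at most 30. None of the 'No' examples do.
27: Yes (27 = 3·9, 27 ≤ 30).
25: No (25 = 3·8 + 1, 25 ≤ 30).
32: No (32 = 3·10 + 2, 32 > 30).
34: No (34 = 3·11 + 1, 34 > 30).

Yes, No, No, No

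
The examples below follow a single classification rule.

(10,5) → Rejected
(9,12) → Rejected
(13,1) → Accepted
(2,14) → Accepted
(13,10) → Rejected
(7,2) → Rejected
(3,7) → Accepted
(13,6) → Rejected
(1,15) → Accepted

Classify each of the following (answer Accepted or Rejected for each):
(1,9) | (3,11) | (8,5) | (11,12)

Accepted, Accepted, Rejected, Rejected

All 'Accepted' examples share one property — sum is even — and every 'Rejected' example lacks it.
(1,9): 1+9 = 10 — fits, so Accepted.
(3,11): 3+11 = 14 — fits, so Accepted.
(8,5): 8+5 = 13 — doesn't qualify, so Rejected.
(11,12): 11+12 = 23 — doesn't qualify, so Rejected.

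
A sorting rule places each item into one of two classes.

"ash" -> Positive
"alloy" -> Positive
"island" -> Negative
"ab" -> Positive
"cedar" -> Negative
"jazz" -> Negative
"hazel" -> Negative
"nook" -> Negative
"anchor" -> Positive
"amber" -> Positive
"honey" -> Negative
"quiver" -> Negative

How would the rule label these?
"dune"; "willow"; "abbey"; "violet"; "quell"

The common property of the 'Positive' items is: starts with 'a'. No 'Negative' item has it.

Negative, Negative, Positive, Negative, Negative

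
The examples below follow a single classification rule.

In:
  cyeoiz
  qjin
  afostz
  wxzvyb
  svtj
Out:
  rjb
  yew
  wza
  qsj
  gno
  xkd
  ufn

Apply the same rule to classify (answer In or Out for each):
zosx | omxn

In, In

The common property of the 'In' items is: even length. No 'Out' item has it.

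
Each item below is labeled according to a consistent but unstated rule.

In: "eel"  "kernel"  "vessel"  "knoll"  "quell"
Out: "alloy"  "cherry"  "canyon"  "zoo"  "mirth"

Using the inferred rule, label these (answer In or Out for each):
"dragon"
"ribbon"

Every 'In' example satisfies: ends with 'l'. None of the 'Out' examples do.
"dragon": Out (ends with 'n').
"ribbon": Out (ends with 'n').

Out, Out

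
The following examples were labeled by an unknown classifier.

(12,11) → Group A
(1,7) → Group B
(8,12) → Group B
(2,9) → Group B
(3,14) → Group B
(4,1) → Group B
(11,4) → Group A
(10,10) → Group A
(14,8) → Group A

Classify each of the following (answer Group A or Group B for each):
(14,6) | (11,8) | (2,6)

Every 'Group A' example satisfies: first ≥ 9. None of the 'Group B' examples do.
(14,6) — first 14, hence Group A. (11,8) — first 11, hence Group A. (2,6) — first 2, hence Group B.

Group A, Group A, Group B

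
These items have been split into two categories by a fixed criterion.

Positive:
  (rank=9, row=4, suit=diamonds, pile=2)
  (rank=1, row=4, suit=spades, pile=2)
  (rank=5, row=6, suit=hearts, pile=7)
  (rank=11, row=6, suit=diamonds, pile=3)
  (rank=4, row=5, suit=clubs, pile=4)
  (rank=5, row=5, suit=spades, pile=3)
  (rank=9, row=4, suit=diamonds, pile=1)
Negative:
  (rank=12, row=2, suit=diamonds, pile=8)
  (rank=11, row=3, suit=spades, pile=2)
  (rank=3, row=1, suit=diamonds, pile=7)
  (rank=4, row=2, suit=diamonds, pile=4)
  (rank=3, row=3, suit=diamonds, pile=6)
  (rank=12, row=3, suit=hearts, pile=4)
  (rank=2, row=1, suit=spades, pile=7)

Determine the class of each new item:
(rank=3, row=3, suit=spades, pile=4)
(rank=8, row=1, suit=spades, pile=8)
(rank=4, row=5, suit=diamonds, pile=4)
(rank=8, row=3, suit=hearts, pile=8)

Negative, Negative, Positive, Negative

The pattern is that an item is 'Positive' exactly when: row ≥ 4.
(rank=3, row=3, suit=spades, pile=4): row = 3, does not pass → Negative.
(rank=8, row=1, suit=spades, pile=8): row = 1, does not pass → Negative.
(rank=4, row=5, suit=diamonds, pile=4): row = 5, satisfies this → Positive.
(rank=8, row=3, suit=hearts, pile=8): row = 3, does not pass → Negative.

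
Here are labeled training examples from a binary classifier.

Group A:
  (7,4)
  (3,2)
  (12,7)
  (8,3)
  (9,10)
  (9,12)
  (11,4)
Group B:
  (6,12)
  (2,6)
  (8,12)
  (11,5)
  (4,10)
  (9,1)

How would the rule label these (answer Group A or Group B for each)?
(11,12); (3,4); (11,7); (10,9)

Group A, Group A, Group B, Group A

Rule: sum is odd. This holds for each 'Group A' example and fails for each 'Group B' one.
Group A: (11,12), since 11+12 = 23. Group A: (3,4), since 3+4 = 7. Group B: (11,7), since 11+7 = 18. Group A: (10,9), since 10+9 = 19.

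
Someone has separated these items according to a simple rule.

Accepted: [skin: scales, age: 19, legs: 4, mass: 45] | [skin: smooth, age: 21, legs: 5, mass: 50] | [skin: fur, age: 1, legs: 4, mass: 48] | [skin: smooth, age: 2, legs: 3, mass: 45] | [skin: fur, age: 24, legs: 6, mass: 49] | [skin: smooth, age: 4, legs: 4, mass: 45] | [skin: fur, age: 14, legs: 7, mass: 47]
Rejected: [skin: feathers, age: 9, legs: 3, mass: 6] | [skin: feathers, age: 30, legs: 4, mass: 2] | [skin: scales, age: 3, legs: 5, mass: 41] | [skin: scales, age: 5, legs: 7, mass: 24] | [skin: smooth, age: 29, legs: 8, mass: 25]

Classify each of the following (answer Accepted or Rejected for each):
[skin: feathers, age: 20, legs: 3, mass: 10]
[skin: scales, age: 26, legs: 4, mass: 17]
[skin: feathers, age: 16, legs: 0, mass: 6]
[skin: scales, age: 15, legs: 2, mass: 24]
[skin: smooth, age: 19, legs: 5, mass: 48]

Rejected, Rejected, Rejected, Rejected, Accepted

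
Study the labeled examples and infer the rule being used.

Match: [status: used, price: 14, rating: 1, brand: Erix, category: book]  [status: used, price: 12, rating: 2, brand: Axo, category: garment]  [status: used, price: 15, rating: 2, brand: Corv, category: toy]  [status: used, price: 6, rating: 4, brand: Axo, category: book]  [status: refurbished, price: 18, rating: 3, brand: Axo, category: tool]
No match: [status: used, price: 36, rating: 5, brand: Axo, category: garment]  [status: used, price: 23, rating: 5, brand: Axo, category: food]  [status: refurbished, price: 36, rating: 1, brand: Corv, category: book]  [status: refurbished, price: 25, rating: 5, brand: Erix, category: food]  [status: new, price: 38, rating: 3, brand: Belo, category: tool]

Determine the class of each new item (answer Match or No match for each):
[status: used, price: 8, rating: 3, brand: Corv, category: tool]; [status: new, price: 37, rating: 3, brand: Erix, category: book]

Match, No match

Rule: price ≤ 18. This holds for each 'Match' example and fails for each 'No match' one.
[status: used, price: 8, rating: 3, brand: Corv, category: tool]: price = 8, qualifies → Match. [status: new, price: 37, rating: 3, brand: Erix, category: book]: price = 37, fails the rule → No match.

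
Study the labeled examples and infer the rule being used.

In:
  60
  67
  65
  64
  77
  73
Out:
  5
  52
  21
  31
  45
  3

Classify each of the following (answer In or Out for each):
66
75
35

In, In, Out

Every 'In' example satisfies: at least 60. None of the 'Out' examples do.
66 — 66 ≥ 60, hence In.
75 — 75 ≥ 60, hence In.
35 — 35 < 60, hence Out.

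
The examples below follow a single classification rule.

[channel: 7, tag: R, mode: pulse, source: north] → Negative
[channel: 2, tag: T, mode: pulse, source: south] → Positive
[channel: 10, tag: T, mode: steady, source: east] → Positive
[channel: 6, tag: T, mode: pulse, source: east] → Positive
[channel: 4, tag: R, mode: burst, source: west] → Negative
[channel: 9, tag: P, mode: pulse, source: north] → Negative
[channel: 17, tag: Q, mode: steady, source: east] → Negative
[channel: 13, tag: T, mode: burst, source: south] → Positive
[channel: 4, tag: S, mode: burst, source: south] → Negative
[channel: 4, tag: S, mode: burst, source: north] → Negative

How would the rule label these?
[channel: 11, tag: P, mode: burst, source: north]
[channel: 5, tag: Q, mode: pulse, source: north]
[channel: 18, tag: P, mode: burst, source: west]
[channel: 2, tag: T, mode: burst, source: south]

The distinguishing property — tag is T — holds for all the 'Positive' cases and none of the 'Negative' cases.
[channel: 11, tag: P, mode: burst, source: north]: Negative (tag is P). [channel: 5, tag: Q, mode: pulse, source: north]: Negative (tag is Q). [channel: 18, tag: P, mode: burst, source: west]: Negative (tag is P). [channel: 2, tag: T, mode: burst, source: south]: Positive (tag is T).

Negative, Negative, Negative, Positive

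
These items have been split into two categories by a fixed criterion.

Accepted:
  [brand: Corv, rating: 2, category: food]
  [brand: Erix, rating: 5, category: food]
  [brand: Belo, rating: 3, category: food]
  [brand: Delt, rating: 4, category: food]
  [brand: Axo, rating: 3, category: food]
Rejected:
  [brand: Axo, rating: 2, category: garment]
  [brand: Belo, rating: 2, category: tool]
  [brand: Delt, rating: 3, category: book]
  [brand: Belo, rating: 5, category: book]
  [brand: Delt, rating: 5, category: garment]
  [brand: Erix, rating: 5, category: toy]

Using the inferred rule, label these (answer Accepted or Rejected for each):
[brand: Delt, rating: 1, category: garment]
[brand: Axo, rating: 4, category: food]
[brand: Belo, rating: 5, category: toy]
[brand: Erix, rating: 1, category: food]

'Accepted' ⟺ category is food.

Rejected, Accepted, Rejected, Accepted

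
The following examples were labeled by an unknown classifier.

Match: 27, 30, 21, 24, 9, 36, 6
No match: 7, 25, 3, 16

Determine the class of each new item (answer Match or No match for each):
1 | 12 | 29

One predicate separates the groups cleanly: multiple of 3 AND at least 6.
No match: 1, since 1 = 3·0 + 1, 1 < 6.
Match: 12, since 12 = 3·4, 12 ≥ 6.
No match: 29, since 29 = 3·9 + 2, 29 ≥ 6.

No match, Match, No match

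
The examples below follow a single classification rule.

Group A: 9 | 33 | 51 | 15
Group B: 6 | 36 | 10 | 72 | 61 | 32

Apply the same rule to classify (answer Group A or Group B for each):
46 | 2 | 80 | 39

Group B, Group B, Group B, Group A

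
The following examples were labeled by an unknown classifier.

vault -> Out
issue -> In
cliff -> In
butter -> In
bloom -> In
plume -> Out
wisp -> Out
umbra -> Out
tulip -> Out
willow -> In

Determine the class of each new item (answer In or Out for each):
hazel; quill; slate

Out, In, Out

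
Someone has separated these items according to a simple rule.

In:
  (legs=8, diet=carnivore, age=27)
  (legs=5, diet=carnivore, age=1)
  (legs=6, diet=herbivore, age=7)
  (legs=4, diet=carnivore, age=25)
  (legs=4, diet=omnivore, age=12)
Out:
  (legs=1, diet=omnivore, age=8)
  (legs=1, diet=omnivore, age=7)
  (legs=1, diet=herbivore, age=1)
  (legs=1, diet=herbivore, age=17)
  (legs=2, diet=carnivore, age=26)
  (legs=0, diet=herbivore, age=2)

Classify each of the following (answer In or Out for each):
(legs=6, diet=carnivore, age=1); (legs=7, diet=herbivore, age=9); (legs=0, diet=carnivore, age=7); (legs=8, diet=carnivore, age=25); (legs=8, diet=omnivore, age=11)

Every 'In' example satisfies: legs ≥ 4. None of the 'Out' examples do.

In, In, Out, In, In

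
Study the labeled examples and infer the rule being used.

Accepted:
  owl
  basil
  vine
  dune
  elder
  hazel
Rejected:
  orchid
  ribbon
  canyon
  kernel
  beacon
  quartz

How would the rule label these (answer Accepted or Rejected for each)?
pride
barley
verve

Accepted, Rejected, Accepted

The classifier is using: length ≤ 5.
pride: length 5, checks out → Accepted.
barley: length 6, does not fit → Rejected.
verve: length 5, checks out → Accepted.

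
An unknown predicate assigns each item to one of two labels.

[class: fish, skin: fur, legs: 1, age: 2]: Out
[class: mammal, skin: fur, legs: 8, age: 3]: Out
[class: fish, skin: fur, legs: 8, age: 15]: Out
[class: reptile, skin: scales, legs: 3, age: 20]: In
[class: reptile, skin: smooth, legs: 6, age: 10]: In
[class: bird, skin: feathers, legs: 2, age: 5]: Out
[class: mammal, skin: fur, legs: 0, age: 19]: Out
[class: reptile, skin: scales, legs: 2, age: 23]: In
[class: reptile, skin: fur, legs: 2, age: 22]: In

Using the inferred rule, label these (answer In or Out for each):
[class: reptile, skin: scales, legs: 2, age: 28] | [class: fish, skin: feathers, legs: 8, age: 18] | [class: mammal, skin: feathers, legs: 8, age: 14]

In, Out, Out

'In' ⟺ class is reptile.
In: [class: reptile, skin: scales, legs: 2, age: 28], since class is reptile. Out: [class: fish, skin: feathers, legs: 8, age: 18], since class is fish. Out: [class: mammal, skin: feathers, legs: 8, age: 14], since class is mammal.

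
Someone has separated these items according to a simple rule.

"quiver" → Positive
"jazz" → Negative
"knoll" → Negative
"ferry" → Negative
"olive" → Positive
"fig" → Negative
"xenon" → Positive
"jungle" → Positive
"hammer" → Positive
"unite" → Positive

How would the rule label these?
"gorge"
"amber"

Positive, Positive

The common property of the 'Positive' items is: has ≥ 2 vowels. No 'Negative' item has it.
"gorge": Positive (2 vowels). "amber": Positive (2 vowels).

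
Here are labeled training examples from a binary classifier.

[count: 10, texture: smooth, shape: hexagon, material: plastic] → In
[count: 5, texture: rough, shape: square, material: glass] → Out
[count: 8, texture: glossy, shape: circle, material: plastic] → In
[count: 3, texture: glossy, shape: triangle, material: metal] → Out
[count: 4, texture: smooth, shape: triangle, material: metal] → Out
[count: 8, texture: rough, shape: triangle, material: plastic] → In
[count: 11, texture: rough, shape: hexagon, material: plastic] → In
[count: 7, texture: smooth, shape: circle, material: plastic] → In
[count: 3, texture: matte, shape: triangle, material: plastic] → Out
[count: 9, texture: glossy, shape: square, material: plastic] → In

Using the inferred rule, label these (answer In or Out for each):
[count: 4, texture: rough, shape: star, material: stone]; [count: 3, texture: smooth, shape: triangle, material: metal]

Out, Out

The simplest hypothesis consistent with all the labels is: count ≥ 7.
[count: 4, texture: rough, shape: star, material: stone]: Out (count = 4).
[count: 3, texture: smooth, shape: triangle, material: metal]: Out (count = 3).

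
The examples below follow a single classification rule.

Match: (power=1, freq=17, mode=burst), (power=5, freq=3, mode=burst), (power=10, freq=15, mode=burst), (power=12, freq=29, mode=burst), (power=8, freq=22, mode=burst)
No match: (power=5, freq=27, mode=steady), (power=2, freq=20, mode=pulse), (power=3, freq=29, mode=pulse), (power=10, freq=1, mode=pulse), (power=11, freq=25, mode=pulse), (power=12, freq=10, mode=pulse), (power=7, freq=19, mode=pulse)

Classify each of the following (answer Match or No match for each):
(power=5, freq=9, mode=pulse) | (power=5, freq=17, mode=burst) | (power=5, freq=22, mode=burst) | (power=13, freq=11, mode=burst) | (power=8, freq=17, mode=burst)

No match, Match, Match, Match, Match

Comparing the two groups points to one rule — mode is burst.
(power=5, freq=9, mode=pulse): mode is pulse — lacks this property, so No match.
(power=5, freq=17, mode=burst): mode is burst — matches, so Match.
(power=5, freq=22, mode=burst): mode is burst — matches, so Match.
(power=13, freq=11, mode=burst): mode is burst — matches, so Match.
(power=8, freq=17, mode=burst): mode is burst — matches, so Match.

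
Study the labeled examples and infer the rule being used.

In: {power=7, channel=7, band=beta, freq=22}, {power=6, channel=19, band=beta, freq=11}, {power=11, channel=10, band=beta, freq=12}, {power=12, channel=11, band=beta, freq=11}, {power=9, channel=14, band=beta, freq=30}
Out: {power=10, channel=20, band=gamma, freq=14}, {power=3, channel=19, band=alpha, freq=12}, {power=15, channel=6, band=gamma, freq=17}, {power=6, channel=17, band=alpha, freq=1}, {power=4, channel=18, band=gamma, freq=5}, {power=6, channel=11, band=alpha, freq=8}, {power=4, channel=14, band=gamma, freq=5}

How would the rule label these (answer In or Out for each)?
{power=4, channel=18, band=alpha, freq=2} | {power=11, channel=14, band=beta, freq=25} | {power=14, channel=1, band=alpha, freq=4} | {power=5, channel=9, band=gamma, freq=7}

Checking candidate rules against both groups, what survives is: band is beta.
{power=4, channel=18, band=alpha, freq=2} — band is alpha, hence Out.
{power=11, channel=14, band=beta, freq=25} — band is beta, hence In.
{power=14, channel=1, band=alpha, freq=4} — band is alpha, hence Out.
{power=5, channel=9, band=gamma, freq=7} — band is gamma, hence Out.

Out, In, Out, Out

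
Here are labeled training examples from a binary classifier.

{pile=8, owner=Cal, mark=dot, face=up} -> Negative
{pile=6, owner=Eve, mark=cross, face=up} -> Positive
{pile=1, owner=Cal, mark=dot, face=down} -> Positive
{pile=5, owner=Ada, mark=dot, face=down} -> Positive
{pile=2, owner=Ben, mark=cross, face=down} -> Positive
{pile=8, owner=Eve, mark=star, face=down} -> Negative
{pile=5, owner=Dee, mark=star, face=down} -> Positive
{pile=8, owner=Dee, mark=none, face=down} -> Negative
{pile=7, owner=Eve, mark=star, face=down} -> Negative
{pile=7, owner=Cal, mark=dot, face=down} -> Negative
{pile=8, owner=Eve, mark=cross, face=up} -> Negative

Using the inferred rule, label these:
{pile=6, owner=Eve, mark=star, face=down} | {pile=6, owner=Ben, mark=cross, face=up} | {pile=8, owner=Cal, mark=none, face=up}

'Positive' ⟺ pile ≤ 6.

Positive, Positive, Negative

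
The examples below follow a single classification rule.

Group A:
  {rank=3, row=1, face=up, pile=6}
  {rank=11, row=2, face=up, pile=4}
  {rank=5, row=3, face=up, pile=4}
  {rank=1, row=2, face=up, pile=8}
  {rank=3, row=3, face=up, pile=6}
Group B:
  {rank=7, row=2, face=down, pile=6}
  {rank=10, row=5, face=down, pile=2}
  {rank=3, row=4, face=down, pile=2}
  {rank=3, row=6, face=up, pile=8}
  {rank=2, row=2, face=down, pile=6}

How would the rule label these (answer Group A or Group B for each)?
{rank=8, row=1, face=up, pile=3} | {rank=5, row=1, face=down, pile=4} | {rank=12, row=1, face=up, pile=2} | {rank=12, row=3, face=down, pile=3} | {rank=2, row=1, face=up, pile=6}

Group A, Group B, Group A, Group B, Group A

One predicate separates the groups cleanly: face is up AND row ≤ 3.
{rank=8, row=1, face=up, pile=3}: face is up, row = 1, satisfies this → Group A. {rank=5, row=1, face=down, pile=4}: face is down, row = 1, does not satisfy this → Group B. {rank=12, row=1, face=up, pile=2}: face is up, row = 1, satisfies this → Group A. {rank=12, row=3, face=down, pile=3}: face is down, row = 3, does not satisfy this → Group B. {rank=2, row=1, face=up, pile=6}: face is up, row = 1, satisfies this → Group A.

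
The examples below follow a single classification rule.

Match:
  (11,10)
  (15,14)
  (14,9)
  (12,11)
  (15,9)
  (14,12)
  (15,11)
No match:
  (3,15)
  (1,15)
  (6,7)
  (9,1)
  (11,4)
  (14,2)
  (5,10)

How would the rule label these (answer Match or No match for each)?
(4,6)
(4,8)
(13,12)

No match, No match, Match

All 'Match' examples share one property — sum ≥ 21 — and every 'No match' example lacks it.
(4,6): 4+6 = 10 — does not satisfy this, so No match.
(4,8): 4+8 = 12 — does not satisfy this, so No match.
(13,12): 13+12 = 25 — fits, so Match.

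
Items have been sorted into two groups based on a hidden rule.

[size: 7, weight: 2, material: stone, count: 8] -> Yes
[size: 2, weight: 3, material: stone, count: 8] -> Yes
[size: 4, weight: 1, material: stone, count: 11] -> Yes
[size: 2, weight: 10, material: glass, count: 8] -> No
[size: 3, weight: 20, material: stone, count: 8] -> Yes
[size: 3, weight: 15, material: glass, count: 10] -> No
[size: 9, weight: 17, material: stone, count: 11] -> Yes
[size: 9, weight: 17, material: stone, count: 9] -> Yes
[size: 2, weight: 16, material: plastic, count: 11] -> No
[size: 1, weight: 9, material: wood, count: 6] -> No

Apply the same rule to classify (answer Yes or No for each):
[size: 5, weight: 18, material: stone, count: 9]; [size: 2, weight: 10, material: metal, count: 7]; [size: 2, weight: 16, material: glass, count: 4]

Yes, No, No

The rule appears to be: material is stone.
[size: 5, weight: 18, material: stone, count: 9]: material is stone, meets the rule → Yes.
[size: 2, weight: 10, material: metal, count: 7]: material is metal, lacks this property → No.
[size: 2, weight: 16, material: glass, count: 4]: material is glass, lacks this property → No.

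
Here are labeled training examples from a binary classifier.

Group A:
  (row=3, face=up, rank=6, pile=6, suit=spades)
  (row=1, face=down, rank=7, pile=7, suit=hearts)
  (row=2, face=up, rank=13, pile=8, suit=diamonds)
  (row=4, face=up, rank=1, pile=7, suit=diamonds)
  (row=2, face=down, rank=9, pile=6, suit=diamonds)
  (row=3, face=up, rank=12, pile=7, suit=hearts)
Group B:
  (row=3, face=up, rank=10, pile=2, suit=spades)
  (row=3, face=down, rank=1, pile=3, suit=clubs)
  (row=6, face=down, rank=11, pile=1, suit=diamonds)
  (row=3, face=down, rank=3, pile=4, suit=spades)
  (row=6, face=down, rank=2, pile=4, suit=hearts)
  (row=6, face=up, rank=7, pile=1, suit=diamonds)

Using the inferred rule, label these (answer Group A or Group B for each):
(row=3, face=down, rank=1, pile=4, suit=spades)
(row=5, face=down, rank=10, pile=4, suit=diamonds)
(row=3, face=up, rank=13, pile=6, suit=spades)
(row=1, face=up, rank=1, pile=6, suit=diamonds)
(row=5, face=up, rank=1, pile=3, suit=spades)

The common property of the 'Group A' items is: pile ≥ 6. No 'Group B' item has it.
(row=3, face=down, rank=1, pile=4, suit=spades): pile = 4 — does not satisfy this, so Group B. (row=5, face=down, rank=10, pile=4, suit=diamonds): pile = 4 — does not satisfy this, so Group B. (row=3, face=up, rank=13, pile=6, suit=spades): pile = 6 — meets the rule, so Group A. (row=1, face=up, rank=1, pile=6, suit=diamonds): pile = 6 — meets the rule, so Group A. (row=5, face=up, rank=1, pile=3, suit=spades): pile = 3 — does not satisfy this, so Group B.

Group B, Group B, Group A, Group A, Group B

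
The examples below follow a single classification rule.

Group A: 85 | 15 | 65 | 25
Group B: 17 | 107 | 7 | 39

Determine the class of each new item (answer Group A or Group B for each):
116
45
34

'Group A' ⟺ multiple of 5.
116: Group B (116 = 5·23 + 1). 45: Group A (45 = 5·9). 34: Group B (34 = 5·6 + 4).

Group B, Group A, Group B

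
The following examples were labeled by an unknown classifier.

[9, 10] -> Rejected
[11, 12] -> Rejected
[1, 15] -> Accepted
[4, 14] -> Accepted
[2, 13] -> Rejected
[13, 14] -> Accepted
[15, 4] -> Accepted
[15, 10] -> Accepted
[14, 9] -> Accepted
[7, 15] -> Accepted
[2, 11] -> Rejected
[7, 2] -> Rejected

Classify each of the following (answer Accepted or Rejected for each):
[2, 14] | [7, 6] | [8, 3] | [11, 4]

Accepted, Rejected, Rejected, Rejected

The pattern is that an item is 'Accepted' exactly when: max ≥ 14.
[2, 14] → max 14 → Accepted. [7, 6] → max 7 → Rejected. [8, 3] → max 8 → Rejected. [11, 4] → max 11 → Rejected.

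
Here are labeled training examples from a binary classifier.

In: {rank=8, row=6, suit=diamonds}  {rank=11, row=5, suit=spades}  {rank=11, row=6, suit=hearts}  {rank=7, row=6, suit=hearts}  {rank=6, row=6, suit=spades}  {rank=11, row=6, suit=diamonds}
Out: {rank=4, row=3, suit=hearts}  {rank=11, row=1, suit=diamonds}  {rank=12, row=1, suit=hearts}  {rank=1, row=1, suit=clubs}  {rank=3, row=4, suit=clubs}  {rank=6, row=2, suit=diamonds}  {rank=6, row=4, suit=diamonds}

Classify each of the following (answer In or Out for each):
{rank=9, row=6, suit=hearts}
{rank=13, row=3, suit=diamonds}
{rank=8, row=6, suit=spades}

In, Out, In

A rule that fits every label: row ≥ 5 — true of each 'In' example, false of each 'Out' one.
{rank=9, row=6, suit=hearts}: row = 6, passes → In.
{rank=13, row=3, suit=diamonds}: row = 3, does not satisfy this → Out.
{rank=8, row=6, suit=spades}: row = 6, passes → In.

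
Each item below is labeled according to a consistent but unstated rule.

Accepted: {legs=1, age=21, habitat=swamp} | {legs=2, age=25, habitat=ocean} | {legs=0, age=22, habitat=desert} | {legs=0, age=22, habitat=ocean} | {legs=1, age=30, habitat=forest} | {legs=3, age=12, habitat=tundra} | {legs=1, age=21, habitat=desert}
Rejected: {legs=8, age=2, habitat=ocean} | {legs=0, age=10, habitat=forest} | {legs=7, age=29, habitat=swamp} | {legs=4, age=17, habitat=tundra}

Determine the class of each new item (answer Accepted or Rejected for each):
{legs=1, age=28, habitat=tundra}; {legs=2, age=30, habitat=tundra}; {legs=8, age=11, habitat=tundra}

'Accepted' ⟺ age ≥ 12 AND legs ≤ 3.
Accepted: {legs=1, age=28, habitat=tundra}, since age = 28, legs = 1. Accepted: {legs=2, age=30, habitat=tundra}, since age = 30, legs = 2. Rejected: {legs=8, age=11, habitat=tundra}, since age = 11, legs = 8.

Accepted, Accepted, Rejected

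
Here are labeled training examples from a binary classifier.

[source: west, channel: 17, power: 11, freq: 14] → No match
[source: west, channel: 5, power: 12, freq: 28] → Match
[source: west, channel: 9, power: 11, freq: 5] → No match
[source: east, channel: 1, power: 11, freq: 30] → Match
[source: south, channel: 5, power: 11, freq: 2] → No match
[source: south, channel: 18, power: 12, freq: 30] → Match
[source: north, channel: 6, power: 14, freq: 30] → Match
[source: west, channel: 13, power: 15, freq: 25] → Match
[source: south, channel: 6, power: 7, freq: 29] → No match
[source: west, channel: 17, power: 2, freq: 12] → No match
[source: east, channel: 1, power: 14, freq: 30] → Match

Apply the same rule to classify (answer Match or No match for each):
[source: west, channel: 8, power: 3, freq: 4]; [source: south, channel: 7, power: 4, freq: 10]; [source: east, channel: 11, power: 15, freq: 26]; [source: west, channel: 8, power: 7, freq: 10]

The pattern is that an item is 'Match' exactly when: freq ≥ 25 AND power ≥ 11.
[source: west, channel: 8, power: 3, freq: 4] — freq = 4, power = 3, hence No match.
[source: south, channel: 7, power: 4, freq: 10] — freq = 10, power = 4, hence No match.
[source: east, channel: 11, power: 15, freq: 26] — freq = 26, power = 15, hence Match.
[source: west, channel: 8, power: 7, freq: 10] — freq = 10, power = 7, hence No match.

No match, No match, Match, No match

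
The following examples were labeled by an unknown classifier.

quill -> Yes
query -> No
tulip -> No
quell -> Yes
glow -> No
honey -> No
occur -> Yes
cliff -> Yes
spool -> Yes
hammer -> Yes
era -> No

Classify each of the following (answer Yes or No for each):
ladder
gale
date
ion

The pattern is that an item is 'Yes' exactly when: has a double letter.
ladder: 'dd' doubled, fits → Yes.
gale: no doubled letter, doesn't qualify → No.
date: no doubled letter, doesn't qualify → No.
ion: no doubled letter, doesn't qualify → No.

Yes, No, No, No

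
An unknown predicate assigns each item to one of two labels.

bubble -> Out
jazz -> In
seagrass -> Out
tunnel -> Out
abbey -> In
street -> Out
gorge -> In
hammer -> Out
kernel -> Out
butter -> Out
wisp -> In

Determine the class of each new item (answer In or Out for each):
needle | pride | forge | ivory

Out, In, In, In

The simplest hypothesis consistent with all the labels is: length ≤ 5.
needle: length 6 — does not satisfy this, so Out. pride: length 5 — qualifies, so In. forge: length 5 — qualifies, so In. ivory: length 5 — qualifies, so In.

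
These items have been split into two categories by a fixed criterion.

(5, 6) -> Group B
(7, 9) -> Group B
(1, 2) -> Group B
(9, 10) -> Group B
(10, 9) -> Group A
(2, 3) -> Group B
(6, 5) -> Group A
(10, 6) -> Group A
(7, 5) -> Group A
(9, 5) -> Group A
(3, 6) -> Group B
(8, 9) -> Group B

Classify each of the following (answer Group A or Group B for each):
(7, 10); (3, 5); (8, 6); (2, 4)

Group B, Group B, Group A, Group B

The common property of the 'Group A' items is: first > second. No 'Group B' item has it.
(7, 10): 7 < 10, does not pass → Group B. (3, 5): 3 < 5, does not pass → Group B. (8, 6): 8 > 6, satisfies this → Group A. (2, 4): 2 < 4, does not pass → Group B.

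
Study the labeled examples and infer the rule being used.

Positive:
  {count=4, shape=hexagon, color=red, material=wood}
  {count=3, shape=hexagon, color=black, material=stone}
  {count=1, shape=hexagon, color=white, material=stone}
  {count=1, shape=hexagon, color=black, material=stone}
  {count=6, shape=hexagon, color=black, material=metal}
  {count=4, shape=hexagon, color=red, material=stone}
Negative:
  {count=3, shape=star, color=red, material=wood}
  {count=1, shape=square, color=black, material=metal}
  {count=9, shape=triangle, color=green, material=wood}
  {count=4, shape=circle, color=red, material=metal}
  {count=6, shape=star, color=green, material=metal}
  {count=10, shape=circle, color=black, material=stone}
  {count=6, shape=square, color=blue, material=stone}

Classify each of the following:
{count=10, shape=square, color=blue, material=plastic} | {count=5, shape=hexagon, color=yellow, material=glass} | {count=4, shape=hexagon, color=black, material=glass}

The pattern is that an item is 'Positive' exactly when: shape is hexagon.
{count=10, shape=square, color=blue, material=plastic} — shape is square, hence Negative. {count=5, shape=hexagon, color=yellow, material=glass} — shape is hexagon, hence Positive. {count=4, shape=hexagon, color=black, material=glass} — shape is hexagon, hence Positive.

Negative, Positive, Positive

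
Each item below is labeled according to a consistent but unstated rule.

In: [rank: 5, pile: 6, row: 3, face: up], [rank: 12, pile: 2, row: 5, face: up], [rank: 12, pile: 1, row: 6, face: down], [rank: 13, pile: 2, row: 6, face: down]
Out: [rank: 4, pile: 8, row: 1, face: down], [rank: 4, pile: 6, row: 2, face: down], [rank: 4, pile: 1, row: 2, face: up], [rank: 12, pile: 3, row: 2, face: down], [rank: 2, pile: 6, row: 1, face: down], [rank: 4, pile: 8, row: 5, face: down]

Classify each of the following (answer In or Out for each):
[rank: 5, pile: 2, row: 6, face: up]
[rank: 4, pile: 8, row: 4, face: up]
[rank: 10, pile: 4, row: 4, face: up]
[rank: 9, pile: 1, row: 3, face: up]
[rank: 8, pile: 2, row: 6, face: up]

In, Out, In, In, In

Rule: pile ≤ 6 AND row ≥ 3. This holds for each 'In' example and fails for each 'Out' one.
[rank: 5, pile: 2, row: 6, face: up]: pile = 2, row = 6 — passes, so In.
[rank: 4, pile: 8, row: 4, face: up]: pile = 8, row = 4 — does not pass, so Out.
[rank: 10, pile: 4, row: 4, face: up]: pile = 4, row = 4 — passes, so In.
[rank: 9, pile: 1, row: 3, face: up]: pile = 1, row = 3 — passes, so In.
[rank: 8, pile: 2, row: 6, face: up]: pile = 2, row = 6 — passes, so In.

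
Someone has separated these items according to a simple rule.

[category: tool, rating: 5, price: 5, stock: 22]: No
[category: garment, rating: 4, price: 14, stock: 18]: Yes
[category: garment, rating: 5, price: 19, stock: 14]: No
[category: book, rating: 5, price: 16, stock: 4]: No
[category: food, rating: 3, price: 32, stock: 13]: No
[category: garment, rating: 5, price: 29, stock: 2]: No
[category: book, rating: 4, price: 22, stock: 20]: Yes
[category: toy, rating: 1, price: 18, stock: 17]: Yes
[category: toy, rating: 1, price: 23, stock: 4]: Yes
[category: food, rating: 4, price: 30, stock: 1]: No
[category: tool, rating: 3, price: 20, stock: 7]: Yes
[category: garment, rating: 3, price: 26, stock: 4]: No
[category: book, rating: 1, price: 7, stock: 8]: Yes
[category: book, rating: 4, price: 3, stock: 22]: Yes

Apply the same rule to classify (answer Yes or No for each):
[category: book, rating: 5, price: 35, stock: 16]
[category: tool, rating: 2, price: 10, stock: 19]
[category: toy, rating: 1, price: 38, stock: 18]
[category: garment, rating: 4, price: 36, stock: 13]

One predicate separates the groups cleanly: price ≤ 23 AND rating ≤ 4.
[category: book, rating: 5, price: 35, stock: 16] → price = 35, rating = 5 → No.
[category: tool, rating: 2, price: 10, stock: 19] → price = 10, rating = 2 → Yes.
[category: toy, rating: 1, price: 38, stock: 18] → price = 38, rating = 1 → No.
[category: garment, rating: 4, price: 36, stock: 13] → price = 36, rating = 4 → No.

No, Yes, No, No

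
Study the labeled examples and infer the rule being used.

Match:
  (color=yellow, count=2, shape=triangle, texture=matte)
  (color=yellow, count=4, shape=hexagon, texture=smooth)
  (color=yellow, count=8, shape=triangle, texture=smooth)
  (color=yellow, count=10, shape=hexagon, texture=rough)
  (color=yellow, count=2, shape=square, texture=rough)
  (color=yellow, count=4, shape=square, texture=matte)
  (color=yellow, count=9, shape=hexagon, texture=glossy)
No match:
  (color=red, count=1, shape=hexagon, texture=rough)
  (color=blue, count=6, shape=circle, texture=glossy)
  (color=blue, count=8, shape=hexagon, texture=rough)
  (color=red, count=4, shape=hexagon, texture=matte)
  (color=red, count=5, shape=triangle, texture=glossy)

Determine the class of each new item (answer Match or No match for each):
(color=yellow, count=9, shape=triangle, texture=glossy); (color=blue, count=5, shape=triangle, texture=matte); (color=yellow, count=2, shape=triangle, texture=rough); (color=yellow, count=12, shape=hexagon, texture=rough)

Looking at the examples, the only property every 'Match' case has and every 'No match' case lacks is: color is yellow.
(color=yellow, count=9, shape=triangle, texture=glossy) → color is yellow → Match. (color=blue, count=5, shape=triangle, texture=matte) → color is blue → No match. (color=yellow, count=2, shape=triangle, texture=rough) → color is yellow → Match. (color=yellow, count=12, shape=hexagon, texture=rough) → color is yellow → Match.

Match, No match, Match, Match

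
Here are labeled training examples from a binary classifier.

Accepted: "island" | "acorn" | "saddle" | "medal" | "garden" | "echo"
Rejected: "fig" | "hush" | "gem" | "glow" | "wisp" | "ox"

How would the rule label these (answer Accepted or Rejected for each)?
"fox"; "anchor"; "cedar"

Rejected, Accepted, Accepted

The pattern is that an item is 'Accepted' exactly when: has ≥ 2 vowels.
Rejected: "fox", since 1 vowel.
Accepted: "anchor", since 2 vowels.
Accepted: "cedar", since 2 vowels.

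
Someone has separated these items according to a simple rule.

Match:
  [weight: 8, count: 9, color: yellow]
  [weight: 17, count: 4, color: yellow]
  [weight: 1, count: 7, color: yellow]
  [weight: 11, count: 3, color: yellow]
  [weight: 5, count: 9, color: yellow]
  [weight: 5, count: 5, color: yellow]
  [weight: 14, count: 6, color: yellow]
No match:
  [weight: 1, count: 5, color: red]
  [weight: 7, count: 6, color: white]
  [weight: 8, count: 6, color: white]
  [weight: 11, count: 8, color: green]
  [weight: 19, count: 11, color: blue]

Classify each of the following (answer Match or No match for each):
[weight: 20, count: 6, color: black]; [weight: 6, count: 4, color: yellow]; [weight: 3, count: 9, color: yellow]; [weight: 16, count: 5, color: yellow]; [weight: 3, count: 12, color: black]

Rule: color is yellow. This holds for each 'Match' example and fails for each 'No match' one.
[weight: 20, count: 6, color: black]: color is black — doesn't match, so No match. [weight: 6, count: 4, color: yellow]: color is yellow — checks out, so Match. [weight: 3, count: 9, color: yellow]: color is yellow — checks out, so Match. [weight: 16, count: 5, color: yellow]: color is yellow — checks out, so Match. [weight: 3, count: 12, color: black]: color is black — doesn't match, so No match.

No match, Match, Match, Match, No match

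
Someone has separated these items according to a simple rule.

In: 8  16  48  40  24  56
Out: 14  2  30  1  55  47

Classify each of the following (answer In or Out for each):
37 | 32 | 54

Out, In, Out

One predicate separates the groups cleanly: multiple of 4.
37: 37 = 4·9 + 1, doesn't match → Out.
32: 32 = 4·8, checks out → In.
54: 54 = 4·13 + 2, doesn't match → Out.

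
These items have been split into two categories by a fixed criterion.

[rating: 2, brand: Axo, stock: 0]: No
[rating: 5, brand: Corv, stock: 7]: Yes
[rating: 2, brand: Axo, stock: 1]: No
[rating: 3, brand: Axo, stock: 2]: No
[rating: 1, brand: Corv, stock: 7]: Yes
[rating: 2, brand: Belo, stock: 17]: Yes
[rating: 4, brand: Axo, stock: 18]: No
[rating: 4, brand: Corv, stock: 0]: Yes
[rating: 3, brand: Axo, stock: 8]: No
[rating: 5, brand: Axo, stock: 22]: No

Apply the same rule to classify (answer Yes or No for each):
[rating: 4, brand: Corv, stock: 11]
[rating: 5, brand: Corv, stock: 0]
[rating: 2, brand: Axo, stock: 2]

Yes, Yes, No

The pattern is that an item is 'Yes' exactly when: brand is not Axo.
Yes: [rating: 4, brand: Corv, stock: 11], since brand is Corv.
Yes: [rating: 5, brand: Corv, stock: 0], since brand is Corv.
No: [rating: 2, brand: Axo, stock: 2], since brand is Axo.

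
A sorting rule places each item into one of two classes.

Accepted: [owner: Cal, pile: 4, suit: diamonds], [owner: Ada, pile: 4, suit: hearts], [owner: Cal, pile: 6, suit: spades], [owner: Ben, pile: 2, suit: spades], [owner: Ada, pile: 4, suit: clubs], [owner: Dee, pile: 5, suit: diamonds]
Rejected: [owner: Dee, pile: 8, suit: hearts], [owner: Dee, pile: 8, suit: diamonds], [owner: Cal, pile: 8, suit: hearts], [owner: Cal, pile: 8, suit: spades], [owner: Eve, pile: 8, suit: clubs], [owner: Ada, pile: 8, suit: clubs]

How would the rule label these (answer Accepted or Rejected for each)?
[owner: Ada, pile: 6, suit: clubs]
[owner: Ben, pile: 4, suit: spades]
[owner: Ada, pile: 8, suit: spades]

Accepted, Accepted, Rejected

The classifier is using: pile ≤ 6.
[owner: Ada, pile: 6, suit: clubs]: Accepted (pile = 6).
[owner: Ben, pile: 4, suit: spades]: Accepted (pile = 4).
[owner: Ada, pile: 8, suit: spades]: Rejected (pile = 8).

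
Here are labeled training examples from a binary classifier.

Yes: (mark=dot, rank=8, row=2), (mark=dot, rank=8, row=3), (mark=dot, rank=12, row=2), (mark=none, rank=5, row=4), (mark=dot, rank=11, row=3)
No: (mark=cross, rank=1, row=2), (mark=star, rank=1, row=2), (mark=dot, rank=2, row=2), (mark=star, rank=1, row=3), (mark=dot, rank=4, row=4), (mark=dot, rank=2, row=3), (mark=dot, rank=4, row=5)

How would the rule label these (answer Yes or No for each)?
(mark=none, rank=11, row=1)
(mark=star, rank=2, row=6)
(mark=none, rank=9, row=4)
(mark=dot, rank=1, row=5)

One predicate separates the groups cleanly: rank ≥ 5.
(mark=none, rank=11, row=1): rank = 11, fits → Yes.
(mark=star, rank=2, row=6): rank = 2, does not pass → No.
(mark=none, rank=9, row=4): rank = 9, fits → Yes.
(mark=dot, rank=1, row=5): rank = 1, does not pass → No.

Yes, No, Yes, No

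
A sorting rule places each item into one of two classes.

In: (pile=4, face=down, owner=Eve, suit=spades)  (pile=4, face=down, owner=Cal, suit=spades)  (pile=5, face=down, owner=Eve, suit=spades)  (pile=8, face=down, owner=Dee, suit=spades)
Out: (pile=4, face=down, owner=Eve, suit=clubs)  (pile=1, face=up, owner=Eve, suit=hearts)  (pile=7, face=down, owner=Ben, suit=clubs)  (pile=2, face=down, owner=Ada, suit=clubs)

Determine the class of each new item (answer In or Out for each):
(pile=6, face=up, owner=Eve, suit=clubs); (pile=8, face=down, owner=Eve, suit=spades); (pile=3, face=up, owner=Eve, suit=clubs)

The distinguishing property — suit is spades — holds for all the 'In' cases and none of the 'Out' cases.
(pile=6, face=up, owner=Eve, suit=clubs): suit is clubs, doesn't qualify → Out. (pile=8, face=down, owner=Eve, suit=spades): suit is spades, satisfies this → In. (pile=3, face=up, owner=Eve, suit=clubs): suit is clubs, doesn't qualify → Out.

Out, In, Out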